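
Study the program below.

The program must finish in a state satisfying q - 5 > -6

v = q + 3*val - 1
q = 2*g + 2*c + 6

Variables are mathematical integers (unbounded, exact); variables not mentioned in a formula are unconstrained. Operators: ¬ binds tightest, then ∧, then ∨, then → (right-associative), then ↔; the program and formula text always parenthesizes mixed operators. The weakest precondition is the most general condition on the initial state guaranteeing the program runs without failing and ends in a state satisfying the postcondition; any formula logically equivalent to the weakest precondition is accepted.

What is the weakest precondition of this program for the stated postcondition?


Working backward. After the program, the postcondition q - 5 > -6 must hold; in canonical form it is q > -1.
Before q := 2*g + 2*c + 6: 2*c + 2*g > -7
Before v := q + 3*val - 1: 2*c + 2*g > -7
Answer: WP = 2*c + 2*g > -7


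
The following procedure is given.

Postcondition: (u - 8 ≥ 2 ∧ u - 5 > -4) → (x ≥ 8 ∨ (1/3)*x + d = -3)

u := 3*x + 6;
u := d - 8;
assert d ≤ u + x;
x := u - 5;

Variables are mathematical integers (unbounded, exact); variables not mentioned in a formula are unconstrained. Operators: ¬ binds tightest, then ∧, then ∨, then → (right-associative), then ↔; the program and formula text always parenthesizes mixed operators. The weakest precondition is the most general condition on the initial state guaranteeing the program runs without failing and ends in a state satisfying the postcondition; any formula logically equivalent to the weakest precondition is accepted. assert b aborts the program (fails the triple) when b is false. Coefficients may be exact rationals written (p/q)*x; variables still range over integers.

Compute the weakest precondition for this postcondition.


Working backward. After the program, the postcondition (u - 8 ≥ 2 ∧ u - 5 > -4) → (x ≥ 8 ∨ (1/3)*x + d = -3) must hold; in canonical form it is (u ≥ 10 ∧ u > 1) → (x ≥ 8 ∨ d + (1/3)*x = -3).
Before x := u - 5: (u ≥ 10 ∧ u > 1) → (u ≥ 13 ∨ d + (1/3)*u = -4/3)
Before assert d ≤ u + x: d ≤ u + x ∧ ((u ≥ 10 ∧ u > 1) → (u ≥ 13 ∨ d + (1/3)*u = -4/3))
Before u := d - 8: x ≥ 8 ∧ ((d ≥ 18 ∧ d > 9) → (d ≥ 21 ∨ (4/3)*d = 4/3))
Before u := 3*x + 6: x ≥ 8 ∧ ((d ≥ 18 ∧ d > 9) → (d ≥ 21 ∨ (4/3)*d = 4/3))
Answer: WP = x ≥ 8 ∧ ((d ≥ 18 ∧ d > 9) → (d ≥ 21 ∨ (4/3)*d = 4/3))


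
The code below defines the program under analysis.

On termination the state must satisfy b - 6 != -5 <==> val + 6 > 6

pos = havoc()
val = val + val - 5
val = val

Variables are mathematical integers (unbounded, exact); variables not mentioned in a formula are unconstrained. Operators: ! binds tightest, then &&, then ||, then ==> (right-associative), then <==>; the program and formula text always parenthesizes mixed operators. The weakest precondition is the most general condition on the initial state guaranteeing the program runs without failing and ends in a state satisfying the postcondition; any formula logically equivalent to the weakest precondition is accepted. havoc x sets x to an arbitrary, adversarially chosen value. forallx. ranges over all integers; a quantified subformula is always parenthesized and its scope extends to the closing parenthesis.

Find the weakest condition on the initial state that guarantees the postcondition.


Working backward. After the program, the postcondition b - 6 != -5 <==> val + 6 > 6 must hold; in canonical form it is b != 1 <==> val > 0.
Before val := val: b != 1 <==> val > 0
Before val := val + val - 5: b != 1 <==> 2*val > 5
Before havoc pos: b != 1 <==> 2*val > 5
Answer: WP = b != 1 <==> 2*val > 5


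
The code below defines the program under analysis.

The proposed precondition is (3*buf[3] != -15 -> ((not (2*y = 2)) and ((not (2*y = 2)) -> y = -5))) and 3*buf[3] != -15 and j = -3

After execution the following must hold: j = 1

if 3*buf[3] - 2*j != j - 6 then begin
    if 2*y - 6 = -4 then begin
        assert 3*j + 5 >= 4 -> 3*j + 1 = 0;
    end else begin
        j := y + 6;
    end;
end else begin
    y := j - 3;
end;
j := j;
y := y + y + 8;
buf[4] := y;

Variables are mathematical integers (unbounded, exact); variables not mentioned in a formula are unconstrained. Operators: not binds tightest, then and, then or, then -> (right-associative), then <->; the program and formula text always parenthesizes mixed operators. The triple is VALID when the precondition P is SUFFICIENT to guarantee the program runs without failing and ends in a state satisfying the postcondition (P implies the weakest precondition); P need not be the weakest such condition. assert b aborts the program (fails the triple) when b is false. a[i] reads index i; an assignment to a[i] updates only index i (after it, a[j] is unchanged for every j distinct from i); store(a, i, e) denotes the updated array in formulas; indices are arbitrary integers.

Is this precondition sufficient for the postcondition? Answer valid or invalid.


Working backward. After the program, j = 1 must hold.
Before buf[4] := y: j = 1
Before y := y + y + 8: j = 1
Before j := j: j = 1
Then branch requires (2*y = 2 -> ((3*j >= -1 -> 3*j = -1) and j = 1)) and ((not (2*y = 2)) -> y = -5); else branch requires j = 1.
Before the if: (3*buf[3] != 3*j - 6 -> ((2*y = 2 -> ((3*j >= -1 -> 3*j = -1) and j = 1)) and ((not (2*y = 2)) -> y = -5))) and ((not (3*buf[3] != 3*j - 6)) -> j = 1)
The weakest precondition is (3*buf[3] != 3*j - 6 -> ((2*y = 2 -> ((3*j >= -1 -> 3*j = -1) and j = 1)) and ((not (2*y = 2)) -> y = -5))) and ((not (3*buf[3] != 3*j - 6)) -> j = 1).
Check whether (3*buf[3] != -15 -> ((not (2*y = 2)) and ((not (2*y = 2)) -> y = -5))) and 3*buf[3] != -15 and j = -3 implies it.
Every state satisfying the precondition satisfies the weakest precondition: the implication holds.
Answer: valid


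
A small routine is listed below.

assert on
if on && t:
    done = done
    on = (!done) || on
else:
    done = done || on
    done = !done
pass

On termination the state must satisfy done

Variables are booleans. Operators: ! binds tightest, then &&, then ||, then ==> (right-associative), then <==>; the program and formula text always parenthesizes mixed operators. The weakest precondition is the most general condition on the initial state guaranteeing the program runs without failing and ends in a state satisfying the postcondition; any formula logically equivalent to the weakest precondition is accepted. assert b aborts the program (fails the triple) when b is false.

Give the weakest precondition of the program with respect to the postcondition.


Working backward. After the program, done must hold.
Before skip: done
Then branch requires done; else branch requires !(done || on).
Before the if: ((on && t) ==> done) && ((!(on && t)) ==> (!(done || on)))
Before assert on: on && ((on && t) ==> done) && ((!(on && t)) ==> (!(done || on)))
Answer: WP = on && ((on && t) ==> done) && ((!(on && t)) ==> (!(done || on)))


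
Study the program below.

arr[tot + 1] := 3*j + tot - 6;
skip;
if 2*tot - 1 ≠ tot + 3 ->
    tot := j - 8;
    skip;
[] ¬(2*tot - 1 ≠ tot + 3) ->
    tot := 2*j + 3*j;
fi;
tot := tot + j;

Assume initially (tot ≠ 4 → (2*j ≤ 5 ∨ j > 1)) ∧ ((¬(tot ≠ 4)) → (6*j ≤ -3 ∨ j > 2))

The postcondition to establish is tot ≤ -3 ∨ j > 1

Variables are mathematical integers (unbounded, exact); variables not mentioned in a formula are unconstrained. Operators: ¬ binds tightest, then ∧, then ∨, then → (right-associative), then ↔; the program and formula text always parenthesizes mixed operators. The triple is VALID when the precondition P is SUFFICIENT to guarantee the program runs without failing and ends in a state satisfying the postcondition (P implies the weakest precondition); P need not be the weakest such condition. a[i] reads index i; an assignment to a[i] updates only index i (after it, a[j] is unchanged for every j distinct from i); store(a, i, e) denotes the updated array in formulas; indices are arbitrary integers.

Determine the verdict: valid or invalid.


Working backward. After the program, tot ≤ -3 ∨ j > 1 must hold.
Before tot := tot + j: j + tot ≤ -3 ∨ j > 1
Then branch requires 2*j ≤ 5 ∨ j > 1; else branch requires 6*j ≤ -3 ∨ j > 1.
Before the if: (tot ≠ 4 → (2*j ≤ 5 ∨ j > 1)) ∧ ((¬(tot ≠ 4)) → (6*j ≤ -3 ∨ j > 1))
Before skip: (tot ≠ 4 → (2*j ≤ 5 ∨ j > 1)) ∧ ((¬(tot ≠ 4)) → (6*j ≤ -3 ∨ j > 1))
Before arr[tot + 1] := 3*j + tot - 6: (tot ≠ 4 → (2*j ≤ 5 ∨ j > 1)) ∧ ((¬(tot ≠ 4)) → (6*j ≤ -3 ∨ j > 1))
The weakest precondition is (tot ≠ 4 → (2*j ≤ 5 ∨ j > 1)) ∧ ((¬(tot ≠ 4)) → (6*j ≤ -3 ∨ j > 1)).
Check whether (tot ≠ 4 → (2*j ≤ 5 ∨ j > 1)) ∧ ((¬(tot ≠ 4)) → (6*j ≤ -3 ∨ j > 2)) implies it.
Every state satisfying the precondition satisfies the weakest precondition: the implication holds.
Answer: valid


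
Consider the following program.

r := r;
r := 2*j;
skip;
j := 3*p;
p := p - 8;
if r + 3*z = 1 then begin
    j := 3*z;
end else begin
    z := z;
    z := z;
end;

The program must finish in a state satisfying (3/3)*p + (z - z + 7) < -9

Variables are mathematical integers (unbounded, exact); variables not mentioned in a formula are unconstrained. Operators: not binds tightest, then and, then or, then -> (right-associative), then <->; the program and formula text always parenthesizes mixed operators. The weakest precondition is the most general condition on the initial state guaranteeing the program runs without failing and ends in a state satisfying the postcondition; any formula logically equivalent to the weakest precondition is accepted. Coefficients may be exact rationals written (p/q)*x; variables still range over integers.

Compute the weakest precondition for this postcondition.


Working backward. After the program, the postcondition (3/3)*p + (z - z + 7) < -9 must hold; in canonical form it is p < -16.
Then branch requires p < -16; else branch requires p < -16.
Before the if: (r + 3*z = 1 -> p < -16) and ((not (r + 3*z = 1)) -> p < -16)
Before p := p - 8: (r + 3*z = 1 -> p < -8) and ((not (r + 3*z = 1)) -> p < -8)
Before j := 3*p: (r + 3*z = 1 -> p < -8) and ((not (r + 3*z = 1)) -> p < -8)
Before skip: (r + 3*z = 1 -> p < -8) and ((not (r + 3*z = 1)) -> p < -8)
Before r := 2*j: (2*j + 3*z = 1 -> p < -8) and ((not (2*j + 3*z = 1)) -> p < -8)
Before r := r: (2*j + 3*z = 1 -> p < -8) and ((not (2*j + 3*z = 1)) -> p < -8)
Answer: WP = (2*j + 3*z = 1 -> p < -8) and ((not (2*j + 3*z = 1)) -> p < -8)


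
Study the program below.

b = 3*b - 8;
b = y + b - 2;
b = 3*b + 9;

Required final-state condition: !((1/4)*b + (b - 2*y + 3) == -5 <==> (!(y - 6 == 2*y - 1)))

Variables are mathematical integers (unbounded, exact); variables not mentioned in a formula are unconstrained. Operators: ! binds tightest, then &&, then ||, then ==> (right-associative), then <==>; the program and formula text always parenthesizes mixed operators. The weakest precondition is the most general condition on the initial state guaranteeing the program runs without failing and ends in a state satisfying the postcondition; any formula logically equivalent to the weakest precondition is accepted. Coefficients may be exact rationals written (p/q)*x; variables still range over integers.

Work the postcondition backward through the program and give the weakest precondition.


Working backward. After the program, the postcondition !((1/4)*b + (b - 2*y + 3) == -5 <==> (!(y - 6 == 2*y - 1))) must hold; in canonical form it is !((5/4)*b == 2*y - 8 <==> (!(y == -5))).
Before b := 3*b + 9: !((15/4)*b == 2*y - 77/4 <==> (!(y == -5)))
Before b := y + b - 2: !((15/4)*b + (7/4)*y == -47/4 <==> (!(y == -5)))
Before b := 3*b - 8: !((45/4)*b + (7/4)*y == 73/4 <==> (!(y == -5)))
Answer: WP = !((45/4)*b + (7/4)*y == 73/4 <==> (!(y == -5)))


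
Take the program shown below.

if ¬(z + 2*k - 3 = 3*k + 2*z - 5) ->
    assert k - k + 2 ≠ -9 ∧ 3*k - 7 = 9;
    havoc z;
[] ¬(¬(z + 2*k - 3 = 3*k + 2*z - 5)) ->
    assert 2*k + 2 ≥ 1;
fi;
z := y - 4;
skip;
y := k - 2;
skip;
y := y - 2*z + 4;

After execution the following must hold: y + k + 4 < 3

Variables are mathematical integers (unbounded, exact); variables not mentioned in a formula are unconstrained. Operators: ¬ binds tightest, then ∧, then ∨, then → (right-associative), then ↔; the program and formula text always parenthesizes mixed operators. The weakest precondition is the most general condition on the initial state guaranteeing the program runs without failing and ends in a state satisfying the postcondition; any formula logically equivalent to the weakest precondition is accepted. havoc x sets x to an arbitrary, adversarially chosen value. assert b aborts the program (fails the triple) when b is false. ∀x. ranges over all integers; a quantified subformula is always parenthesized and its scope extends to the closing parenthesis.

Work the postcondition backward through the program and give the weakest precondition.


Working backward. After the program, the postcondition y + k + 4 < 3 must hold; in canonical form it is k + y < -1.
Before y := y - 2*z + 4: k + y < 2*z - 5
Before skip: k + y < 2*z - 5
Before y := k - 2: 2*k < 2*z - 3
Before skip: 2*k < 2*z - 3
Before z := y - 4: 2*k < 2*y - 11
Then branch requires 3*k = 16 ∧ 2*k < 2*y - 11; else branch requires 2*k ≥ -1 ∧ 2*k < 2*y - 11.
Before the if: ((¬(k + z = 2)) → (3*k = 16 ∧ 2*k < 2*y - 11)) ∧ (k + z = 2 → (2*k ≥ -1 ∧ 2*k < 2*y - 11))
Answer: WP = ((¬(k + z = 2)) → (3*k = 16 ∧ 2*k < 2*y - 11)) ∧ (k + z = 2 → (2*k ≥ -1 ∧ 2*k < 2*y - 11))


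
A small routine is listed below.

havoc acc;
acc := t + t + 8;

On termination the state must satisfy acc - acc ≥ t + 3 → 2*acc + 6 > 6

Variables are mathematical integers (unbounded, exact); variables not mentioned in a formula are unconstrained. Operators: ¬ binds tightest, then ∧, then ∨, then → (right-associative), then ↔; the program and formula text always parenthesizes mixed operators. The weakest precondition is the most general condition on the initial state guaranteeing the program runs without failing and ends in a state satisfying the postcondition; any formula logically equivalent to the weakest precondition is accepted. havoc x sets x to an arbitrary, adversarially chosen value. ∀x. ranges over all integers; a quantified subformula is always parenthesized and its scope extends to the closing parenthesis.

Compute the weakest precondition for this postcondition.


Working backward. After the program, the postcondition acc - acc ≥ t + 3 → 2*acc + 6 > 6 must hold; in canonical form it is t ≤ -3 → 2*acc > 0.
Before acc := t + t + 8: t ≤ -3 → 4*t > -16
Before havoc acc: t ≤ -3 → 4*t > -16
Answer: WP = t ≤ -3 → 4*t > -16


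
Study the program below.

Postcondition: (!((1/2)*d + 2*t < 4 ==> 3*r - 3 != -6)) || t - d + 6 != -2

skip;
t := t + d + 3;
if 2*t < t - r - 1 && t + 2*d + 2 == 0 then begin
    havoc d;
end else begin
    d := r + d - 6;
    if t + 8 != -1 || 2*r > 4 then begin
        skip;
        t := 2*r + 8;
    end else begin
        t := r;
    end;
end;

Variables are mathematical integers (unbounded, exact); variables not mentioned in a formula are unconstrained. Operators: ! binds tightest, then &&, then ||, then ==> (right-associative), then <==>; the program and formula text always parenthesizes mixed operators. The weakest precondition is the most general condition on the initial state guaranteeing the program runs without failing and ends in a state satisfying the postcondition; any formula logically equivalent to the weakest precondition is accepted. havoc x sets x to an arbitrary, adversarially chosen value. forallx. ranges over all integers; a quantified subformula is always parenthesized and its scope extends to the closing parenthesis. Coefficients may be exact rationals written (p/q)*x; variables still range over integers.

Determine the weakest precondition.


Working backward. After the program, the postcondition (!((1/2)*d + 2*t < 4 ==> 3*r - 3 != -6)) || t - d + 6 != -2 must hold; in canonical form it is (!((1/2)*d + 2*t < 4 ==> 3*r != -3)) || t != d - 8.
Then branch requires forall d_1. ((!((1/2)*d_1 + 2*t < 4 ==> 3*r != -3)) || t != d_1 - 8); else branch requires ((t != -9 || 2*r > 4) ==> ((!((1/2)*d + (9/2)*r < -9 ==> 3*r != -3)) || r != d - 22)) && ((!(t != -9 || 2*r > 4)) ==> ((!((1/2)*d + (5/2)*r < 7 ==> 3*r != -3)) || d != 14)).
Before the if: ((r + t < -1 && 2*d + t == -2) ==> (forall d_1. ((!((1/2)*d_1 + 2*t < 4 ==> 3*r != -3)) || t != d_1 - 8))) && ((!(r + t < -1 && 2*d + t == -2)) ==> (((t != -9 || 2*r > 4) ==> ((!((1/2)*d + (9/2)*r < -9 ==> 3*r != -3)) || r != d - 22)) && ((!(t != -9 || 2*r > 4)) ==> ((!((1/2)*d + (5/2)*r < 7 ==> 3*r != -3)) || d != 14))))
Before t := t + d + 3: ((d + r + t < -4 && 3*d + t == -5) ==> (forall d_1. ((!(2*d + (1/2)*d_1 + 2*t < -2 ==> 3*r != -3)) || d + t != d_1 - 11))) && ((!(d + r + t < -4 && 3*d + t == -5)) ==> (((d + t != -12 || 2*r > 4) ==> ((!((1/2)*d + (9/2)*r < -9 ==> 3*r != -3)) || r != d - 22)) && ((!(d + t != -12 || 2*r > 4)) ==> ((!((1/2)*d + (5/2)*r < 7 ==> 3*r != -3)) || d != 14))))
Before skip: ((d + r + t < -4 && 3*d + t == -5) ==> (forall d_1. ((!(2*d + (1/2)*d_1 + 2*t < -2 ==> 3*r != -3)) || d + t != d_1 - 11))) && ((!(d + r + t < -4 && 3*d + t == -5)) ==> (((d + t != -12 || 2*r > 4) ==> ((!((1/2)*d + (9/2)*r < -9 ==> 3*r != -3)) || r != d - 22)) && ((!(d + t != -12 || 2*r > 4)) ==> ((!((1/2)*d + (5/2)*r < 7 ==> 3*r != -3)) || d != 14))))
Answer: WP = ((d + r + t < -4 && 3*d + t == -5) ==> (forall d_1. ((!(2*d + (1/2)*d_1 + 2*t < -2 ==> 3*r != -3)) || d + t != d_1 - 11))) && ((!(d + r + t < -4 && 3*d + t == -5)) ==> (((d + t != -12 || 2*r > 4) ==> ((!((1/2)*d + (9/2)*r < -9 ==> 3*r != -3)) || r != d - 22)) && ((!(d + t != -12 || 2*r > 4)) ==> ((!((1/2)*d + (5/2)*r < 7 ==> 3*r != -3)) || d != 14))))


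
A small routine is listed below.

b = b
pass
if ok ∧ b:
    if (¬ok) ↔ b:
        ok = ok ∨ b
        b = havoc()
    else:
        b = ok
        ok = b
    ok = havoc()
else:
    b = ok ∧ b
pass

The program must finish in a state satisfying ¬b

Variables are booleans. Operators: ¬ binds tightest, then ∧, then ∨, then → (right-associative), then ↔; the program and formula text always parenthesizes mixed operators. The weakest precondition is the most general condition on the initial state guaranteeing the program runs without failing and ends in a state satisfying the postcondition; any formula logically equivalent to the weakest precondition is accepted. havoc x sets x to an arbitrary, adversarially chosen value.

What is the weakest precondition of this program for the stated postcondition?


Working backward. After the program, ¬b must hold.
Before skip: ¬b
Then branch requires (¬((¬ok) ↔ b)) ∧ ((¬((¬ok) ↔ b)) → (¬ok)); else branch requires ¬(ok ∧ b).
Before the if: (ok ∧ b) → ((¬((¬ok) ↔ b)) ∧ ((¬((¬ok) ↔ b)) → (¬ok)))
Before skip: (ok ∧ b) → ((¬((¬ok) ↔ b)) ∧ ((¬((¬ok) ↔ b)) → (¬ok)))
Before b := b: (ok ∧ b) → ((¬((¬ok) ↔ b)) ∧ ((¬((¬ok) ↔ b)) → (¬ok)))
Answer: WP = (ok ∧ b) → ((¬((¬ok) ↔ b)) ∧ ((¬((¬ok) ↔ b)) → (¬ok)))


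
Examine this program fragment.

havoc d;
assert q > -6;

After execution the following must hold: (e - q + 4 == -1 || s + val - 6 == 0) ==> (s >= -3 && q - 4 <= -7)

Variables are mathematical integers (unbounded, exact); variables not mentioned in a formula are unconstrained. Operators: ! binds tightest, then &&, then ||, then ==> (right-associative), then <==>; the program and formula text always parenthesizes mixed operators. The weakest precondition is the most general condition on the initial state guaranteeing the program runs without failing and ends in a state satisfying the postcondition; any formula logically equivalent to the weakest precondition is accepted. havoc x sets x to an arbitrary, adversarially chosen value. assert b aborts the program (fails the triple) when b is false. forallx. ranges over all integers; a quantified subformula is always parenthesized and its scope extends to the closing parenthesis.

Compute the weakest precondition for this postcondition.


Working backward. After the program, the postcondition (e - q + 4 == -1 || s + val - 6 == 0) ==> (s >= -3 && q - 4 <= -7) must hold; in canonical form it is (e == q - 5 || s + val == 6) ==> (s >= -3 && q <= -3).
Before assert q > -6: q > -6 && ((e == q - 5 || s + val == 6) ==> (s >= -3 && q <= -3))
Before havoc d: q > -6 && ((e == q - 5 || s + val == 6) ==> (s >= -3 && q <= -3))
Answer: WP = q > -6 && ((e == q - 5 || s + val == 6) ==> (s >= -3 && q <= -3))


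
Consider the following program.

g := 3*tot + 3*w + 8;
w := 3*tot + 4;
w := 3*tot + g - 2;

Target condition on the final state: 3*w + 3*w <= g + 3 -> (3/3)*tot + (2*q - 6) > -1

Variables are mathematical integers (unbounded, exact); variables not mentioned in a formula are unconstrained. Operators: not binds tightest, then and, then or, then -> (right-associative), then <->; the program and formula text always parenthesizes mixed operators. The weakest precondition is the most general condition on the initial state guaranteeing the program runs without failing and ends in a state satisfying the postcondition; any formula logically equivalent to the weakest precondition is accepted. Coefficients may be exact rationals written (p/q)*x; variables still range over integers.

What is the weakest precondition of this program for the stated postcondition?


Working backward. After the program, the postcondition 3*w + 3*w <= g + 3 -> (3/3)*tot + (2*q - 6) > -1 must hold; in canonical form it is 6*w <= g + 3 -> 2*q + tot > 5.
Before w := 3*tot + g - 2: 5*g + 18*tot <= 15 -> 2*q + tot > 5
Before w := 3*tot + 4: 5*g + 18*tot <= 15 -> 2*q + tot > 5
Before g := 3*tot + 3*w + 8: 33*tot + 15*w <= -25 -> 2*q + tot > 5
Answer: WP = 33*tot + 15*w <= -25 -> 2*q + tot > 5


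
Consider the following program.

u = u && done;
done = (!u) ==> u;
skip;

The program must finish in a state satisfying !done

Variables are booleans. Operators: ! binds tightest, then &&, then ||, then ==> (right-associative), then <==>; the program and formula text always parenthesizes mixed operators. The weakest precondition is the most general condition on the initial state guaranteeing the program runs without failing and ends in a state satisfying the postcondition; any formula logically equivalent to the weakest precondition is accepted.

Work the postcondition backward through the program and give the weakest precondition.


Working backward. After the program, !done must hold.
Before skip: !done
Before done := (!u) ==> u: !((!u) ==> u)
Before u := u && done: !((!(u && done)) ==> (u && done))
Answer: WP = !((!(u && done)) ==> (u && done))


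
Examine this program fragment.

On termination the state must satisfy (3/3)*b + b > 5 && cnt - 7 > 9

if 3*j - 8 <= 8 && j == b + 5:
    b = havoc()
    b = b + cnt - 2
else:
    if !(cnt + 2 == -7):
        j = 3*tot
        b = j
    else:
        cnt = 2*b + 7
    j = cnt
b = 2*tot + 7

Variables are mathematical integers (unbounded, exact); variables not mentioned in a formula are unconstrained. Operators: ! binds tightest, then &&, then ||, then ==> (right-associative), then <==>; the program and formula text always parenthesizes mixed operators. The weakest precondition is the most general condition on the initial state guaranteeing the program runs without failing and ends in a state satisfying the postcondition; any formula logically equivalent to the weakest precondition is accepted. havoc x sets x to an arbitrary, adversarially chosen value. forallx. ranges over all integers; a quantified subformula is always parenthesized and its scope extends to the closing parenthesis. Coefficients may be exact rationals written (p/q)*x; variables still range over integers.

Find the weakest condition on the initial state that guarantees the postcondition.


Working backward. After the program, the postcondition (3/3)*b + b > 5 && cnt - 7 > 9 must hold; in canonical form it is 2*b > 5 && cnt > 16.
Before b := 2*tot + 7: 4*tot > -9 && cnt > 16
Then branch requires 4*tot > -9 && cnt > 16; else branch requires ((!(cnt == -9)) ==> (4*tot > -9 && cnt > 16)) && (cnt == -9 ==> (4*tot > -9 && 2*b > 9)).
Before the if: ((3*j <= 16 && j == b + 5) ==> (4*tot > -9 && cnt > 16)) && ((!(3*j <= 16 && j == b + 5)) ==> (((!(cnt == -9)) ==> (4*tot > -9 && cnt > 16)) && (cnt == -9 ==> (4*tot > -9 && 2*b > 9))))
Answer: WP = ((3*j <= 16 && j == b + 5) ==> (4*tot > -9 && cnt > 16)) && ((!(3*j <= 16 && j == b + 5)) ==> (((!(cnt == -9)) ==> (4*tot > -9 && cnt > 16)) && (cnt == -9 ==> (4*tot > -9 && 2*b > 9))))


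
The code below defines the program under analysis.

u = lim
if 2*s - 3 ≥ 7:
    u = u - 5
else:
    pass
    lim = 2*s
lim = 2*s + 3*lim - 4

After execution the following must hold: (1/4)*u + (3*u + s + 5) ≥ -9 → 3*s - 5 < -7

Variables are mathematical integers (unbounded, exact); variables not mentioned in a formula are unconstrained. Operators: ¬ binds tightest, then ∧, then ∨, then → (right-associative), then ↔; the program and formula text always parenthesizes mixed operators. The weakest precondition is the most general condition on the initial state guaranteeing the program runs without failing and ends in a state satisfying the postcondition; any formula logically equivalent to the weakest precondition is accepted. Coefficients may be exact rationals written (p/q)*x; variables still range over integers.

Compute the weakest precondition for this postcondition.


Working backward. After the program, the postcondition (1/4)*u + (3*u + s + 5) ≥ -9 → 3*s - 5 < -7 must hold; in canonical form it is s + (13/4)*u ≥ -14 → 3*s < -2.
Before lim := 2*s + 3*lim - 4: s + (13/4)*u ≥ -14 → 3*s < -2
Then branch requires s + (13/4)*u ≥ 9/4 → 3*s < -2; else branch requires s + (13/4)*u ≥ -14 → 3*s < -2.
Before the if: (2*s ≥ 10 → (s + (13/4)*u ≥ 9/4 → 3*s < -2)) ∧ ((¬(2*s ≥ 10)) → (s + (13/4)*u ≥ -14 → 3*s < -2))
Before u := lim: (2*s ≥ 10 → ((13/4)*lim + s ≥ 9/4 → 3*s < -2)) ∧ ((¬(2*s ≥ 10)) → ((13/4)*lim + s ≥ -14 → 3*s < -2))
Answer: WP = (2*s ≥ 10 → ((13/4)*lim + s ≥ 9/4 → 3*s < -2)) ∧ ((¬(2*s ≥ 10)) → ((13/4)*lim + s ≥ -14 → 3*s < -2))


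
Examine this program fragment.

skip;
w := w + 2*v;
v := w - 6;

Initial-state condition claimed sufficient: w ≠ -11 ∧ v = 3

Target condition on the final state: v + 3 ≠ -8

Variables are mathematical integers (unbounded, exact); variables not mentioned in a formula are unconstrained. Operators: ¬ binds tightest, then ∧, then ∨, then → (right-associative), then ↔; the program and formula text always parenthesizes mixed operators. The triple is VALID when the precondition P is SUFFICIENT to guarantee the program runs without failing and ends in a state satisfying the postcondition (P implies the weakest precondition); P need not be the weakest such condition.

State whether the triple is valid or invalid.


Working backward. After the program, the postcondition v + 3 ≠ -8 must hold; in canonical form it is v ≠ -11.
Before v := w - 6: w ≠ -5
Before w := w + 2*v: 2*v + w ≠ -5
Before skip: 2*v + w ≠ -5
The weakest precondition is 2*v + w ≠ -5.
Check whether w ≠ -11 ∧ v = 3 implies it.
Every state satisfying the precondition satisfies the weakest precondition: the implication holds.
Answer: valid


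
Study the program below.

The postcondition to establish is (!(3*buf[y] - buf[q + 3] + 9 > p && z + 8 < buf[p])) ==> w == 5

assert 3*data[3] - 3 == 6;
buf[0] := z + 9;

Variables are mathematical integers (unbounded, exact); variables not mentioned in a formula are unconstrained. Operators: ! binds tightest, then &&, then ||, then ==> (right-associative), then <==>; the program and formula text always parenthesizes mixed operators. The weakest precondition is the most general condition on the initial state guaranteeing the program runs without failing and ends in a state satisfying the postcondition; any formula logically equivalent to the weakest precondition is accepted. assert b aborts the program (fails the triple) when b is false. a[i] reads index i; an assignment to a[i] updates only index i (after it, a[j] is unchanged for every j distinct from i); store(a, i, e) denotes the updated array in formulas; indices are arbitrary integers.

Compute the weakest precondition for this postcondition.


Working backward. After the program, the postcondition (!(3*buf[y] - buf[q + 3] + 9 > p && z + 8 < buf[p])) ==> w == 5 must hold; in canonical form it is (!(3*buf[y] > buf[q + 3] + p - 9 && z < buf[p] - 8)) ==> w == 5.
Before buf[0] := z + 9: (!(3*store(buf, 0, z + 9)[y] > store(buf, 0, z + 9)[q + 3] + p - 9 && z < store(buf, 0, z + 9)[p] - 8)) ==> w == 5
Before assert 3*data[3] - 3 == 6: 3*data[3] == 9 && ((!(3*store(buf, 0, z + 9)[y] > store(buf, 0, z + 9)[q + 3] + p - 9 && z < store(buf, 0, z + 9)[p] - 8)) ==> w == 5)
Answer: WP = 3*data[3] == 9 && ((!(3*store(buf, 0, z + 9)[y] > store(buf, 0, z + 9)[q + 3] + p - 9 && z < store(buf, 0, z + 9)[p] - 8)) ==> w == 5)


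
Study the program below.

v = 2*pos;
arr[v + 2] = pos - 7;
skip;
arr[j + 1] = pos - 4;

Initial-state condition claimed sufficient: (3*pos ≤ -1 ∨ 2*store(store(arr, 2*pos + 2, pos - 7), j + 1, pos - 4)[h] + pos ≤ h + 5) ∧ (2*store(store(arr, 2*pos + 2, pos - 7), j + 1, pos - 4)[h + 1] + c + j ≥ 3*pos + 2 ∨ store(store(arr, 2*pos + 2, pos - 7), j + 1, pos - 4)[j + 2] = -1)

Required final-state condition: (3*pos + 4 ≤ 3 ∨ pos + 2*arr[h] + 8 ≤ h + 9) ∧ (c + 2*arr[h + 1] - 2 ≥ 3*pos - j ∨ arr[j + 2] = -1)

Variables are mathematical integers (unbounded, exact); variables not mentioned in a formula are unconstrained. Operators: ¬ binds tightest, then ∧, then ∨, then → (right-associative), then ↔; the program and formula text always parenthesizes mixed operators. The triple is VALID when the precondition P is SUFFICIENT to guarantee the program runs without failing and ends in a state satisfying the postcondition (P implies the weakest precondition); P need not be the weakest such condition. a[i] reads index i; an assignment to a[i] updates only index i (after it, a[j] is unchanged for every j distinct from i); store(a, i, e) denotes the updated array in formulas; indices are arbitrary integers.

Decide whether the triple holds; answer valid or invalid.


Working backward. After the program, the postcondition (3*pos + 4 ≤ 3 ∨ pos + 2*arr[h] + 8 ≤ h + 9) ∧ (c + 2*arr[h + 1] - 2 ≥ 3*pos - j ∨ arr[j + 2] = -1) must hold; in canonical form it is (3*pos ≤ -1 ∨ 2*arr[h] + pos ≤ h + 1) ∧ (2*arr[h + 1] + c + j ≥ 3*pos + 2 ∨ arr[j + 2] = -1).
Before arr[j + 1] := pos - 4: (3*pos ≤ -1 ∨ 2*store(arr, j + 1, pos - 4)[h] + pos ≤ h + 1) ∧ (2*store(arr, j + 1, pos - 4)[h + 1] + c + j ≥ 3*pos + 2 ∨ store(arr, j + 1, pos - 4)[j + 2] = -1)
Before skip: (3*pos ≤ -1 ∨ 2*store(arr, j + 1, pos - 4)[h] + pos ≤ h + 1) ∧ (2*store(arr, j + 1, pos - 4)[h + 1] + c + j ≥ 3*pos + 2 ∨ store(arr, j + 1, pos - 4)[j + 2] = -1)
Before arr[v + 2] := pos - 7: (3*pos ≤ -1 ∨ 2*store(store(arr, v + 2, pos - 7), j + 1, pos - 4)[h] + pos ≤ h + 1) ∧ (2*store(store(arr, v + 2, pos - 7), j + 1, pos - 4)[h + 1] + c + j ≥ 3*pos + 2 ∨ store(store(arr, v + 2, pos - 7), j + 1, pos - 4)[j + 2] = -1)
Before v := 2*pos: (3*pos ≤ -1 ∨ 2*store(store(arr, 2*pos + 2, pos - 7), j + 1, pos - 4)[h] + pos ≤ h + 1) ∧ (2*store(store(arr, 2*pos + 2, pos - 7), j + 1, pos - 4)[h + 1] + c + j ≥ 3*pos + 2 ∨ store(store(arr, 2*pos + 2, pos - 7), j + 1, pos - 4)[j + 2] = -1)
The weakest precondition is (3*pos ≤ -1 ∨ 2*store(store(arr, 2*pos + 2, pos - 7), j + 1, pos - 4)[h] + pos ≤ h + 1) ∧ (2*store(store(arr, 2*pos + 2, pos - 7), j + 1, pos - 4)[h + 1] + c + j ≥ 3*pos + 2 ∨ store(store(arr, 2*pos + 2, pos - 7), j + 1, pos - 4)[j + 2] = -1).
Check whether (3*pos ≤ -1 ∨ 2*store(store(arr, 2*pos + 2, pos - 7), j + 1, pos - 4)[h] + pos ≤ h + 5) ∧ (2*store(store(arr, 2*pos + 2, pos - 7), j + 1, pos - 4)[h + 1] + c + j ≥ 3*pos + 2 ∨ store(store(arr, 2*pos + 2, pos - 7), j + 1, pos - 4)[j + 2] = -1) implies it.
Countermodel: at the initial state arr = {[38] = 3, [39] = 3, [40] = 3, elsewhere 3}, c = -10, h = 38, j = 38, pos = 18, the precondition holds but the weakest precondition fails.
Answer: invalid


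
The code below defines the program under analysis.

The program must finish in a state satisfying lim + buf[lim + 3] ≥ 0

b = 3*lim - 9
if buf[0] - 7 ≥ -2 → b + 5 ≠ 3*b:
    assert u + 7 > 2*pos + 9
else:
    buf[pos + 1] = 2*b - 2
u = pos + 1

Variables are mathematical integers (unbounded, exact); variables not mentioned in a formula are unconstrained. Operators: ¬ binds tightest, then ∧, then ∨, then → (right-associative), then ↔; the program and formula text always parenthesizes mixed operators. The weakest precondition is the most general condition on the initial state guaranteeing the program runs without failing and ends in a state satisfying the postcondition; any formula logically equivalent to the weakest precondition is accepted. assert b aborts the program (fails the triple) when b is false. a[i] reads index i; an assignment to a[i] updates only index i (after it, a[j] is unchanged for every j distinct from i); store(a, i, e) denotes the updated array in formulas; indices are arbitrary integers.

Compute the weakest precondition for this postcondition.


Working backward. After the program, the postcondition lim + buf[lim + 3] ≥ 0 must hold; in canonical form it is buf[lim + 3] + lim ≥ 0.
Before u := pos + 1: buf[lim + 3] + lim ≥ 0
Then branch requires u > 2*pos + 2 ∧ buf[lim + 3] + lim ≥ 0; else branch requires store(buf, pos + 1, 2*b - 2)[lim + 3] + lim ≥ 0.
Before the if: ((buf[0] ≥ 5 → 2*b ≠ 5) → (u > 2*pos + 2 ∧ buf[lim + 3] + lim ≥ 0)) ∧ ((¬(buf[0] ≥ 5 → 2*b ≠ 5)) → store(buf, pos + 1, 2*b - 2)[lim + 3] + lim ≥ 0)
Before b := 3*lim - 9: ((buf[0] ≥ 5 → 6*lim ≠ 23) → (u > 2*pos + 2 ∧ buf[lim + 3] + lim ≥ 0)) ∧ ((¬(buf[0] ≥ 5 → 6*lim ≠ 23)) → store(buf, pos + 1, 6*lim - 20)[lim + 3] + lim ≥ 0)
Answer: WP = ((buf[0] ≥ 5 → 6*lim ≠ 23) → (u > 2*pos + 2 ∧ buf[lim + 3] + lim ≥ 0)) ∧ ((¬(buf[0] ≥ 5 → 6*lim ≠ 23)) → store(buf, pos + 1, 6*lim - 20)[lim + 3] + lim ≥ 0)


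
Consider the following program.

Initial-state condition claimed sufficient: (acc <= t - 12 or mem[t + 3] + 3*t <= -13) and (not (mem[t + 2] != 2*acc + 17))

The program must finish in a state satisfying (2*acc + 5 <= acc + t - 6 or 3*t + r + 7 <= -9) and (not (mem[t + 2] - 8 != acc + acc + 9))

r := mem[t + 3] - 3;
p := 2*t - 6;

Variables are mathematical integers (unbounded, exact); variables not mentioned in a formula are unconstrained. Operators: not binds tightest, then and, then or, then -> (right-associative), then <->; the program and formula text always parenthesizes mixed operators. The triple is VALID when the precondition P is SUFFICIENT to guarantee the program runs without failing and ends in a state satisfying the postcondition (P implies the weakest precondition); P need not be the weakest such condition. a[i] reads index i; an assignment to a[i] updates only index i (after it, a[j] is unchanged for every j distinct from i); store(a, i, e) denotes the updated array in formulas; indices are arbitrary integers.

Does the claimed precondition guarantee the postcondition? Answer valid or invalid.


Working backward. After the program, the postcondition (2*acc + 5 <= acc + t - 6 or 3*t + r + 7 <= -9) and (not (mem[t + 2] - 8 != acc + acc + 9)) must hold; in canonical form it is (acc <= t - 11 or r + 3*t <= -16) and (not (mem[t + 2] != 2*acc + 17)).
Before p := 2*t - 6: (acc <= t - 11 or r + 3*t <= -16) and (not (mem[t + 2] != 2*acc + 17))
Before r := mem[t + 3] - 3: (acc <= t - 11 or mem[t + 3] + 3*t <= -13) and (not (mem[t + 2] != 2*acc + 17))
The weakest precondition is (acc <= t - 11 or mem[t + 3] + 3*t <= -13) and (not (mem[t + 2] != 2*acc + 17)).
Check whether (acc <= t - 12 or mem[t + 3] + 3*t <= -13) and (not (mem[t + 2] != 2*acc + 17)) implies it.
Every state satisfying the precondition satisfies the weakest precondition: the implication holds.
Answer: valid


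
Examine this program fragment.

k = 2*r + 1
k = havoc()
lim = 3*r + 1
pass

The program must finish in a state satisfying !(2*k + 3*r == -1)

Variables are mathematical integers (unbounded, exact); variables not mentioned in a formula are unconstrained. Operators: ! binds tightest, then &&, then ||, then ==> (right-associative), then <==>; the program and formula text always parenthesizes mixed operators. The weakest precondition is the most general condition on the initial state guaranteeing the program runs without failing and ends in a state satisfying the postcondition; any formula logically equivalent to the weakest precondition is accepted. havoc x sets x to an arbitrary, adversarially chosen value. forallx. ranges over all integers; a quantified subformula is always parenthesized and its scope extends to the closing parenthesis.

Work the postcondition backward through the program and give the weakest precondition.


Working backward. After the program, !(2*k + 3*r == -1) must hold.
Before skip: !(2*k + 3*r == -1)
Before lim := 3*r + 1: !(2*k + 3*r == -1)
Before havoc k: forall k_1. (!(2*k_1 + 3*r == -1))
Before k := 2*r + 1: forall k_1. (!(2*k_1 + 3*r == -1))
Answer: WP = forall k_1. (!(2*k_1 + 3*r == -1))


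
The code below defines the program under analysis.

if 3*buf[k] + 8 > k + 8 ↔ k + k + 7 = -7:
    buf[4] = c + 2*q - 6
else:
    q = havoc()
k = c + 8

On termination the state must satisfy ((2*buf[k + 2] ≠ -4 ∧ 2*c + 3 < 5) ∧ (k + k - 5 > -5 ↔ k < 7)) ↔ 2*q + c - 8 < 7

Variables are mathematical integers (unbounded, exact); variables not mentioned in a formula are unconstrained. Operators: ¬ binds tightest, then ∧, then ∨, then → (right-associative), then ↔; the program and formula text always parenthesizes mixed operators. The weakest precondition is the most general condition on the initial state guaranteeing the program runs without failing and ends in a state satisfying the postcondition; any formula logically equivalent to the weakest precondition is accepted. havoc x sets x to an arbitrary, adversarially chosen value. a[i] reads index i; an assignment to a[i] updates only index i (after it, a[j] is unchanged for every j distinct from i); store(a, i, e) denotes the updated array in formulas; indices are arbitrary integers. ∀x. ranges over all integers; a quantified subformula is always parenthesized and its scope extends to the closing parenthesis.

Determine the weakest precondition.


Working backward. After the program, the postcondition ((2*buf[k + 2] ≠ -4 ∧ 2*c + 3 < 5) ∧ (k + k - 5 > -5 ↔ k < 7)) ↔ 2*q + c - 8 < 7 must hold; in canonical form it is (2*buf[k + 2] ≠ -4 ∧ 2*c < 2 ∧ (2*k > 0 ↔ k < 7)) ↔ c + 2*q < 15.
Before k := c + 8: (2*buf[c + 10] ≠ -4 ∧ 2*c < 2 ∧ (2*c > -16 ↔ c < -1)) ↔ c + 2*q < 15
Then branch requires (2*store(buf, 4, c + 2*q - 6)[c + 10] ≠ -4 ∧ 2*c < 2 ∧ (2*c > -16 ↔ c < -1)) ↔ c + 2*q < 15; else branch requires ∀q_1. ((2*buf[c + 10] ≠ -4 ∧ 2*c < 2 ∧ (2*c > -16 ↔ c < -1)) ↔ c + 2*q_1 < 15).
Before the if: ((3*buf[k] > k ↔ 2*k = -14) → ((2*store(buf, 4, c + 2*q - 6)[c + 10] ≠ -4 ∧ 2*c < 2 ∧ (2*c > -16 ↔ c < -1)) ↔ c + 2*q < 15)) ∧ ((¬(3*buf[k] > k ↔ 2*k = -14)) → (∀q_1. ((2*buf[c + 10] ≠ -4 ∧ 2*c < 2 ∧ (2*c > -16 ↔ c < -1)) ↔ c + 2*q_1 < 15)))
Answer: WP = ((3*buf[k] > k ↔ 2*k = -14) → ((2*store(buf, 4, c + 2*q - 6)[c + 10] ≠ -4 ∧ 2*c < 2 ∧ (2*c > -16 ↔ c < -1)) ↔ c + 2*q < 15)) ∧ ((¬(3*buf[k] > k ↔ 2*k = -14)) → (∀q_1. ((2*buf[c + 10] ≠ -4 ∧ 2*c < 2 ∧ (2*c > -16 ↔ c < -1)) ↔ c + 2*q_1 < 15)))


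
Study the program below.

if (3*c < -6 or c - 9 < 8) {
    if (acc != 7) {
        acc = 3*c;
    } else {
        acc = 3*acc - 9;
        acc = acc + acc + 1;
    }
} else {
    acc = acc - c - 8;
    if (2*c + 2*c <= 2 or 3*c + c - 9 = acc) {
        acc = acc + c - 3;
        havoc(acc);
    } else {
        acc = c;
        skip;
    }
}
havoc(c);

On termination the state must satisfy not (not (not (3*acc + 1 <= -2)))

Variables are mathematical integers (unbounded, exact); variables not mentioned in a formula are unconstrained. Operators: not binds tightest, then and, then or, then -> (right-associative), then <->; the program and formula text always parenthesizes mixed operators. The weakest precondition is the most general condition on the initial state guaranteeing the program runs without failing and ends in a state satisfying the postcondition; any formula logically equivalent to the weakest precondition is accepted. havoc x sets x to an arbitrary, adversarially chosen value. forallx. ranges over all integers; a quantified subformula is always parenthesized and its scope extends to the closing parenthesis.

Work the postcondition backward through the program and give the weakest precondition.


Working backward. After the program, the postcondition not (not (not (3*acc + 1 <= -2))) must hold; in canonical form it is not (3*acc <= -3).
Before havoc c: not (3*acc <= -3)
Then branch requires (acc != 7 -> (not (9*c <= -3))) and ((not (acc != 7)) -> (not (18*acc <= 48))); else branch requires ((4*c <= 2 or 5*c = acc + 1) -> (forall acc_1. (not (3*acc_1 <= -3)))) and ((not (4*c <= 2 or 5*c = acc + 1)) -> (not (3*c <= -3))).
Before the if: ((3*c < -6 or c < 17) -> ((acc != 7 -> (not (9*c <= -3))) and ((not (acc != 7)) -> (not (18*acc <= 48))))) and ((not (3*c < -6 or c < 17)) -> (((4*c <= 2 or 5*c = acc + 1) -> (forall acc_1. (not (3*acc_1 <= -3)))) and ((not (4*c <= 2 or 5*c = acc + 1)) -> (not (3*c <= -3)))))
Answer: WP = ((3*c < -6 or c < 17) -> ((acc != 7 -> (not (9*c <= -3))) and ((not (acc != 7)) -> (not (18*acc <= 48))))) and ((not (3*c < -6 or c < 17)) -> (((4*c <= 2 or 5*c = acc + 1) -> (forall acc_1. (not (3*acc_1 <= -3)))) and ((not (4*c <= 2 or 5*c = acc + 1)) -> (not (3*c <= -3)))))
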